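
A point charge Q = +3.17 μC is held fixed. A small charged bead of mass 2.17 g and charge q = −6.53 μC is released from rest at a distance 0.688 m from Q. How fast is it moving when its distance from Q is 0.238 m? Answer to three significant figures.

21.7 m/s

Only the electrostatic force acts, so mechanical energy is conserved: ½mv² = U₁ − U₂ = kQq(1/r₁ − 1/r₂).
U₁ − U₂ = (8.99×10⁹ N·m²/C²)(3.17×10⁻⁶ C)(-6.53×10⁻⁶ C)(1/0.688 − 1/0.238) = 0.511 J.
v = √(2·0.511/2.17×10⁻³) = 21.7 m/s.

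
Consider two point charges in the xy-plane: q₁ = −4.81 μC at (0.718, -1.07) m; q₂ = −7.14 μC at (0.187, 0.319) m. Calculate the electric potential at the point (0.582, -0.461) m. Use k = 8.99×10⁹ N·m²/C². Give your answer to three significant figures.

-1.43×10⁵ V

Electric potential is a scalar, so the contributions from each charge add algebraically: V = Σ kqᵢ/rᵢ.
Distances from the field point to each charge: r₁ = 0.624 m, r₂ = 0.874 m.
V = k[(-4.81×10⁻⁶)/(0.624) + (-7.14×10⁻⁶)/(0.874)] = -1.43×10⁵ V.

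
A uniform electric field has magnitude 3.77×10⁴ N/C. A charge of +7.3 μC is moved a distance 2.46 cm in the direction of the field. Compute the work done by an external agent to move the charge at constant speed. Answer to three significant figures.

-6.77×10⁻³ J

The potential change for a displacement 2.46 cm in the direction of the field is ΔV = −Ed = -927 V.
W_ext = qΔV = -6.77×10⁻³ J.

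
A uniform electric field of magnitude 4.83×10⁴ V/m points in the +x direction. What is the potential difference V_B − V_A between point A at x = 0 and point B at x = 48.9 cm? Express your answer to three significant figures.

-2.36×10⁴ V

In a uniform field, potential decreases in the direction of E: V_B − V_A = −E·Δx.
V_B − V_A = −(4.83×10⁴ V/m)(0.489 m) = -2.36×10⁴ V.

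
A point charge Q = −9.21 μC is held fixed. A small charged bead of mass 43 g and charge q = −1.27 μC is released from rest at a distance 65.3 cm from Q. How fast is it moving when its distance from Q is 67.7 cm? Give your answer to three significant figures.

0.515 m/s

Only the electrostatic force acts, so mechanical energy is conserved: ½mv² = U₁ − U₂ = kQq(1/r₁ − 1/r₂).
U₁ − U₂ = (8.99×10⁹ N·m²/C²)(-9.21×10⁻⁶ C)(-1.27×10⁻⁶ C)(1/0.653 − 1/0.677) = 5.71×10⁻³ J.
v = √(2·5.71×10⁻³/0.0430) = 0.515 m/s.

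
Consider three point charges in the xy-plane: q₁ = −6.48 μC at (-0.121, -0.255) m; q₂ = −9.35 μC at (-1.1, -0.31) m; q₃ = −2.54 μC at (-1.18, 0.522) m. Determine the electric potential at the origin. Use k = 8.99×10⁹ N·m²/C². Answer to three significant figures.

-2.98×10⁵ V

Electric potential is a scalar, so the contributions from each charge add algebraically: V = Σ kqᵢ/rᵢ.
Distances from the field point to each charge: r₁ = 0.282 m, r₂ = 1.14 m, r₃ = 1.29 m.
V = k[(-6.48×10⁻⁶)/(0.282) + (-9.35×10⁻⁶)/(1.14) + (-2.54×10⁻⁶)/(1.29)] = -2.98×10⁵ V.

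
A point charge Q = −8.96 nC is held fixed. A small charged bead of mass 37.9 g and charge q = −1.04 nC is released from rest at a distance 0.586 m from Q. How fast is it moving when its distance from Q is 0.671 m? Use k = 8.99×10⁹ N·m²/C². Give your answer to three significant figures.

9.78×10⁻⁴ m/s

Only the electrostatic force acts, so mechanical energy is conserved: ½mv² = U₁ − U₂ = kQq(1/r₁ − 1/r₂).
U₁ − U₂ = (8.99×10⁹ N·m²/C²)(-8.96×10⁻⁹ C)(-1.04×10⁻⁹ C)(1/0.586 − 1/0.671) = 1.81×10⁻⁸ J.
v = √(2·1.81×10⁻⁸/0.0379) = 9.78×10⁻⁴ m/s.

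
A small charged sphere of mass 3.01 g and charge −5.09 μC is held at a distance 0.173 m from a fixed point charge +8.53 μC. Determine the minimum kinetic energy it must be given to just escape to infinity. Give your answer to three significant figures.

2.26 J

To just escape, total mechanical energy must reach zero at infinity: ½mv²_min + U = 0, so ½mv²_min = −U = |kQq|/r.
|U| = |kQq|/r = (8.99×10⁹ N·m²/C²)(8.53×10⁻⁶)(5.09×10⁻⁶)/(0.173) = 2.26 J.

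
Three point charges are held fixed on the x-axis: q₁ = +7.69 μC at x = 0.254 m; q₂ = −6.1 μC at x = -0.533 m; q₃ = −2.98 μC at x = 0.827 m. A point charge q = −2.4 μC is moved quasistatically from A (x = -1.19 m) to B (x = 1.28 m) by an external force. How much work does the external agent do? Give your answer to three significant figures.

For quasistatic motion the external work equals the change in potential energy: W_ext = qΔV = q(V_B − V_A).
At A: distances to the source charges are 1.44 m, 0.657 m, 2.02 m; V_A = Σ kqᵢ/rᵢ = -4.89×10⁴ V.
At B: distances to the source charges are 1.03 m, 1.81 m, 0.453 m; V_B = Σ kqᵢ/rᵢ = -2.20×10⁴ V.
ΔV = V_B − V_A = 2.69×10⁴ V.
W_ext = qΔV = (-2.40×10⁻⁶ C)(2.69×10⁴ V) = -0.0645 J.

-0.0645 J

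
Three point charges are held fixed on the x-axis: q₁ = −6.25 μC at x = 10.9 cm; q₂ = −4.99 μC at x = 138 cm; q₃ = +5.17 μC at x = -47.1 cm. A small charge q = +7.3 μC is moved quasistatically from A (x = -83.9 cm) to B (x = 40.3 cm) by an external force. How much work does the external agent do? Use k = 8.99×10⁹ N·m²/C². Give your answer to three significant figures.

-1.68 J

For quasistatic motion the external work equals the change in potential energy: W_ext = qΔV = q(V_B − V_A).
At A: distances to the source charges are 0.948 m, 2.22 m, 0.368 m; V_A = Σ kqᵢ/rᵢ = 4.68×10⁴ V.
At B: distances to the source charges are 0.294 m, 0.977 m, 0.874 m; V_B = Σ kqᵢ/rᵢ = -1.84×10⁵ V.
ΔV = V_B − V_A = -2.31×10⁵ V.
W_ext = qΔV = (7.30×10⁻⁶ C)(-2.31×10⁵ V) = -1.68 J.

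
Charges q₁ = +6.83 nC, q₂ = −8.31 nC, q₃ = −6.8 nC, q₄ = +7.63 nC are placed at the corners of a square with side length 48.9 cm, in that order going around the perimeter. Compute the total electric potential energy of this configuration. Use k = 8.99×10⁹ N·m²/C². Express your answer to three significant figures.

-1.43×10⁻⁶ J

The work to assemble the configuration equals its total potential energy, U = Σ kqᵢqⱼ/rᵢⱼ over all pairs.
The four side pairs have separation 0.489 m and the two diagonal pairs 0.692 m.
Summing all 6 pair terms gives U = -1.43×10⁻⁶ J.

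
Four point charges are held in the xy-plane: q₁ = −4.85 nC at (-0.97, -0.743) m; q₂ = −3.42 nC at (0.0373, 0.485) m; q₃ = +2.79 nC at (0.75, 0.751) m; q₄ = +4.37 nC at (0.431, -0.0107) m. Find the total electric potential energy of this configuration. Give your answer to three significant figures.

The work to assemble the configuration equals its total potential energy, U = Σ kqᵢqⱼ/rᵢⱼ over all pairs.
Pair separations: r₁₂ = 1.59 m, r₁₃ = 2.28 m, r₁₄ = 1.58 m, r₂₃ = 0.761 m, r₂₄ = 0.633 m, r₃₄ = 0.826 m.
Summing all 6 pair terms gives U = -2.72×10⁻⁷ J.

-2.72×10⁻⁷ J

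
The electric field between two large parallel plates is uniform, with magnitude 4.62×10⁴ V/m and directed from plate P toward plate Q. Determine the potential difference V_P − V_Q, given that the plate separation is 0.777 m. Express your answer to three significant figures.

In a uniform field, potential decreases in the direction of E: ΔV = −E·d for a displacement d parallel to E.
Going from Q to P is a displacement of 0.777 m opposite to the field, so V_P − V_Q = +Ed = 3.59×10⁴ V.

3.59×10⁴ V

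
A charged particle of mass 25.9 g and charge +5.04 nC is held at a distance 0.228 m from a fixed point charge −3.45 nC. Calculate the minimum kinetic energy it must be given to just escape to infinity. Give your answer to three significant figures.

6.86×10⁻⁷ J

To just escape, total mechanical energy must reach zero at infinity: ½mv²_min + U = 0, so ½mv²_min = −U = |kQq|/r.
|U| = |kQq|/r = (8.99×10⁹ N·m²/C²)(3.45×10⁻⁹)(5.04×10⁻⁹)/(0.228) = 6.86×10⁻⁷ J.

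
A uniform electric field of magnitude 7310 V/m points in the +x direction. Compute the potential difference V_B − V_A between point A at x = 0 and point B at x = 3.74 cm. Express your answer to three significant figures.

-273 V

In a uniform field, potential decreases in the direction of E: V_B − V_A = −E·Δx.
V_B − V_A = −(7310 V/m)(0.0374 m) = -273 V.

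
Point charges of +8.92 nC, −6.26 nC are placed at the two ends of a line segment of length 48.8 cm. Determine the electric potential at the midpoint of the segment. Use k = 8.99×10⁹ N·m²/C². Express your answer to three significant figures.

98.0 V

The total potential is the scalar sum of each charge's contribution, V = Σ kqᵢ/rᵢ.
Each charge is 0.244 m from the midpoint.
V = k[(8.92×10⁻⁹)/(0.244) + (-6.26×10⁻⁹)/(0.244)] = 98.0 V.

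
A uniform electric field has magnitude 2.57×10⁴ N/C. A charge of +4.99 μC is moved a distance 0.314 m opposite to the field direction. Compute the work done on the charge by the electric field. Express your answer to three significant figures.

-0.0403 J

The potential change for a displacement 0.314 m opposite to the field direction is ΔV = +Ed = 8070 V.
W_field = −qΔV = -0.0403 J.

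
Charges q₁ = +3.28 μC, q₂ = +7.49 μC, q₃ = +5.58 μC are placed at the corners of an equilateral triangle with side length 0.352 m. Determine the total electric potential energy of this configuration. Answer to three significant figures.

2.16 J

The assembly work is the sum of pairwise potential energies, U = Σ_{i<j} kqᵢqⱼ/rᵢⱼ.
All three pair separations equal the side length, 0.352 m.
U = (0.627) + (0.467) + (1.07) = 2.16 J.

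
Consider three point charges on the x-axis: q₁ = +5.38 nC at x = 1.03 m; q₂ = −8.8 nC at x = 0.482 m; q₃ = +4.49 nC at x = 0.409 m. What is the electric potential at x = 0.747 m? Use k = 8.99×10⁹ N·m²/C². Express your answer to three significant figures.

-8.21 V

Electric potential is a scalar, so the contributions from each charge add algebraically: V = Σ kqᵢ/rᵢ.
Distances from the field point to each charge: r₁ = 0.283 m, r₂ = 0.265 m, r₃ = 0.338 m.
V = k[(5.38×10⁻⁹)/(0.283) + (-8.80×10⁻⁹)/(0.265) + (4.49×10⁻⁹)/(0.338)] = -8.21 V.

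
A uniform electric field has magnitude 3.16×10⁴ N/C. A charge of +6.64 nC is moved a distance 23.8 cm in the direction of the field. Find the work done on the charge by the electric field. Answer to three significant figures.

The potential change for a displacement 23.8 cm in the direction of the field is ΔV = −Ed = -7520 V.
W_field = −qΔV = 4.99×10⁻⁵ J.

4.99×10⁻⁵ J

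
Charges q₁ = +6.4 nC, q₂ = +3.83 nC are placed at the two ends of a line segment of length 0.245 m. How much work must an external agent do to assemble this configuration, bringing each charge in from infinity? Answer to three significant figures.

The work to assemble the configuration equals its total potential energy, U = Σ kqᵢqⱼ/rᵢⱼ over all pairs.
The separation is r = 0.245 m.
U = (8.99×10⁻⁷) = 8.99×10⁻⁷ J.

8.99×10⁻⁷ J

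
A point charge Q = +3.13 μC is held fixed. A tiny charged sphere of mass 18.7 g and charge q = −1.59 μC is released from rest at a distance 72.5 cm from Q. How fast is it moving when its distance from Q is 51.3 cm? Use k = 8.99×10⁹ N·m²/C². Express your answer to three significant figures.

Only the electrostatic force acts, so mechanical energy is conserved: ½mv² = U₁ − U₂ = kQq(1/r₁ − 1/r₂).
U₁ − U₂ = (8.99×10⁹ N·m²/C²)(3.13×10⁻⁶ C)(-1.59×10⁻⁶ C)(1/0.725 − 1/0.513) = 0.0255 J.
v = √(2·0.0255/0.0187) = 1.65 m/s.

1.65 m/s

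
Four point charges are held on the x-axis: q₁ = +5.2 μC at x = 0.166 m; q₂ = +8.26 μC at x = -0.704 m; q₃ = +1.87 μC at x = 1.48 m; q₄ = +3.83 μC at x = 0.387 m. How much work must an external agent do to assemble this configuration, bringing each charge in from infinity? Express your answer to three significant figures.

1.70 J

The assembly work is the sum of pairwise potential energies, U = Σ_{i<j} kqᵢqⱼ/rᵢⱼ.
Pair separations: r₁₂ = 0.870 m, r₁₃ = 1.31 m, r₁₄ = 0.221 m, r₂₃ = 2.18 m, r₂₄ = 1.09 m, r₃₄ = 1.09 m.
Summing all 6 pair terms gives U = 1.70 J.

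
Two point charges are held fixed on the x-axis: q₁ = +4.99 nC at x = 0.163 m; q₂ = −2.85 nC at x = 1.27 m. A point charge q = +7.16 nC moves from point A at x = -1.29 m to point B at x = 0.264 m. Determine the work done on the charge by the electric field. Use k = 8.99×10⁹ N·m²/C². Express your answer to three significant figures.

-2.85×10⁻⁶ J

The work done by the electric force is W_field = −ΔU = −q(V_B − V_A) = q(V_A − V_B).
At A: distances to the source charges are 1.45 m, 2.56 m; V_A = Σ kqᵢ/rᵢ = 20.9 V.
At B: distances to the source charges are 0.101 m, 1.01 m; V_B = Σ kqᵢ/rᵢ = 419 V.
ΔV = V_B − V_A = 398 V.
W_field = −qΔV = −(7.16×10⁻⁹ C)(398 V) = -2.85×10⁻⁶ J.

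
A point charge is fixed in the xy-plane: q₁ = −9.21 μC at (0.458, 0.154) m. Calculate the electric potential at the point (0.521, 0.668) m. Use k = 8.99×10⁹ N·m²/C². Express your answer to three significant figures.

The total potential is the scalar sum of each charge's contribution, V = Σ kqᵢ/rᵢ.
Distances from the field point to each charge: r₁ = 0.518 m.
V = k[(-9.21×10⁻⁶)/(0.518)] = -1.60×10⁵ V.

-1.60×10⁵ V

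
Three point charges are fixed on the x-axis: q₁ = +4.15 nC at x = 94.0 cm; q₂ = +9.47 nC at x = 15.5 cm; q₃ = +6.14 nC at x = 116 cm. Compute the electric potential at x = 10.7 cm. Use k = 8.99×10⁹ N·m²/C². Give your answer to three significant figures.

Electric potential is a scalar, so the contributions from each charge add algebraically: V = Σ kqᵢ/rᵢ.
Distances from the field point to each charge: r₁ = 0.833 m, r₂ = 0.0480 m, r₃ = 1.05 m.
V = k[(4.15×10⁻⁹)/(0.833) + (9.47×10⁻⁹)/(0.0480) + (6.14×10⁻⁹)/(1.05)] = 1870 V.

1870 V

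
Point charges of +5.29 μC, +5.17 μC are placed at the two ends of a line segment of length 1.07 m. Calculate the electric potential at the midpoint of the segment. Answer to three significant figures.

1.76×10⁵ V

The total potential is the scalar sum of each charge's contribution, V = Σ kqᵢ/rᵢ.
Each charge is 0.535 m from the midpoint.
V = k[(5.29×10⁻⁶)/(0.535) + (5.17×10⁻⁶)/(0.535)] = 1.76×10⁵ V.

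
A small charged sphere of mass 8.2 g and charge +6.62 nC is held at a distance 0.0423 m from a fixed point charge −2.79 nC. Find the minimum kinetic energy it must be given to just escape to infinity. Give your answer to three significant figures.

3.93×10⁻⁶ J

To just escape, total mechanical energy must reach zero at infinity: ½mv²_min + U = 0, so ½mv²_min = −U = |kQq|/r.
|U| = |kQq|/r = (8.99×10⁹ N·m²/C²)(2.79×10⁻⁹)(6.62×10⁻⁹)/(0.0423) = 3.93×10⁻⁶ J.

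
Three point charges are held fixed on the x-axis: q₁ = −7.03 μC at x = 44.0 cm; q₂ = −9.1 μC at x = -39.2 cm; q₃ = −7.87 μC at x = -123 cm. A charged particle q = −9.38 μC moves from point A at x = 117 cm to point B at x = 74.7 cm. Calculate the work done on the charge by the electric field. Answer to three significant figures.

-1.36 J

The work done by the electric force is W_field = −ΔU = −q(V_B − V_A) = q(V_A − V_B).
At A: distances to the source charges are 0.730 m, 1.56 m, 2.40 m; V_A = Σ kqᵢ/rᵢ = -1.68×10⁵ V.
At B: distances to the source charges are 0.307 m, 1.14 m, 1.98 m; V_B = Σ kqᵢ/rᵢ = -3.13×10⁵ V.
ΔV = V_B − V_A = -1.45×10⁵ V.
W_field = −qΔV = −(-9.38×10⁻⁶ C)(-1.45×10⁵ V) = -1.36 J.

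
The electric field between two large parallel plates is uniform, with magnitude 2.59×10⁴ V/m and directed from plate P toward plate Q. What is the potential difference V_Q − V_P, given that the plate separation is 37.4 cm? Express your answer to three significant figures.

-9690 V

In a uniform field, potential decreases in the direction of E: ΔV = −E·d for a displacement d parallel to E.
Going from P to Q is a displacement of 37.4 cm along the field, so V_Q − V_P = −Ed = -9690 V.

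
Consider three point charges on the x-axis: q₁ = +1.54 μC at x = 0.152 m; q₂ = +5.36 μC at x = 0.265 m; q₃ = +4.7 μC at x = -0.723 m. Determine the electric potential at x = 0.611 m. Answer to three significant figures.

2.01×10⁵ V

Electric potential is a scalar, so the contributions from each charge add algebraically: V = Σ kqᵢ/rᵢ.
Distances from the field point to each charge: r₁ = 0.459 m, r₂ = 0.346 m, r₃ = 1.33 m.
V = k[(1.54×10⁻⁶)/(0.459) + (5.36×10⁻⁶)/(0.346) + (4.70×10⁻⁶)/(1.33)] = 2.01×10⁵ V.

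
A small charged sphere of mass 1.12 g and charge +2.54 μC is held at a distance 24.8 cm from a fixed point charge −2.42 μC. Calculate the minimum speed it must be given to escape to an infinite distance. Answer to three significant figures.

To just escape, total mechanical energy must reach zero at infinity: ½mv²_min + U = 0, so ½mv²_min = −U = |kQq|/r.
|U| = |kQq|/r = (8.99×10⁹ N·m²/C²)(2.42×10⁻⁶)(2.54×10⁻⁶)/(0.248) = 0.223 J.
v_min = √(2|U|/m) = √(2·0.223/1.12×10⁻³) = 19.9 m/s.

19.9 m/s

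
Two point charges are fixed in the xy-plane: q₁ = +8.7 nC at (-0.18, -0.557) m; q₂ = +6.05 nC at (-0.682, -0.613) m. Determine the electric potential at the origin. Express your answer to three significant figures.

193 V

Electric potential is a scalar, so the contributions from each charge add algebraically: V = Σ kqᵢ/rᵢ.
Distances from the field point to each charge: r₁ = 0.585 m, r₂ = 0.917 m.
V = k[(8.70×10⁻⁹)/(0.585) + (6.05×10⁻⁹)/(0.917)] = 193 V.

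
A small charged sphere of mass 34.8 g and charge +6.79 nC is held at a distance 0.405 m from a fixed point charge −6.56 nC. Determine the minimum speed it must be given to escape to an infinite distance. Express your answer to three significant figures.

To just escape, total mechanical energy must reach zero at infinity: ½mv²_min + U = 0, so ½mv²_min = −U = |kQq|/r.
|U| = |kQq|/r = (8.99×10⁹ N·m²/C²)(6.56×10⁻⁹)(6.79×10⁻⁹)/(0.405) = 9.89×10⁻⁷ J.
v_min = √(2|U|/m) = √(2·9.89×10⁻⁷/0.0348) = 7.54×10⁻³ m/s.

7.54×10⁻³ m/s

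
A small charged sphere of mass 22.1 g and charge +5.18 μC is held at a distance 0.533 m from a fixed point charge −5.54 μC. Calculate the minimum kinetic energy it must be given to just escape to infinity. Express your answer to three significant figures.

To just escape, total mechanical energy must reach zero at infinity: ½mv²_min + U = 0, so ½mv²_min = −U = |kQq|/r.
|U| = |kQq|/r = (8.99×10⁹ N·m²/C²)(5.54×10⁻⁶)(5.18×10⁻⁶)/(0.533) = 0.484 J.

0.484 J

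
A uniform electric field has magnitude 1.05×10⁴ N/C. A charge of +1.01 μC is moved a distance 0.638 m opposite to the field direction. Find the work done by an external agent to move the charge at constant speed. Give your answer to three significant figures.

6.77×10⁻³ J

The potential change for a displacement 0.638 m opposite to the field direction is ΔV = +Ed = 6700 V.
W_ext = qΔV = 6.77×10⁻³ J.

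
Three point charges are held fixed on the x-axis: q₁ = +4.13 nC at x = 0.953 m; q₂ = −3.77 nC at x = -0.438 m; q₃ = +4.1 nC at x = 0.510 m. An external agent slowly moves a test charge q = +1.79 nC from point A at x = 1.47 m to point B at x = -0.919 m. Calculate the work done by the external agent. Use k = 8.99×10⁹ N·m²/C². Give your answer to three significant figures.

-2.10×10⁻⁷ J

For quasistatic motion the external work equals the change in potential energy: W_ext = qΔV = q(V_B − V_A).
At A: distances to the source charges are 0.517 m, 1.91 m, 0.960 m; V_A = Σ kqᵢ/rᵢ = 92.4 V.
At B: distances to the source charges are 1.87 m, 0.481 m, 1.43 m; V_B = Σ kqᵢ/rᵢ = -24.8 V.
ΔV = V_B − V_A = -117 V.
W_ext = qΔV = (1.79×10⁻⁹ C)(-117 V) = -2.10×10⁻⁷ J.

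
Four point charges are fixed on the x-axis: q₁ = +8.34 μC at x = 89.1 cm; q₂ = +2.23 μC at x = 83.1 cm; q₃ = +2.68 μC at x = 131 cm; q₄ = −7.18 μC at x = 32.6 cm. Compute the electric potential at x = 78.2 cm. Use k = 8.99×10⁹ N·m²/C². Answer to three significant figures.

The total potential is the scalar sum of each charge's contribution, V = Σ kqᵢ/rᵢ.
Distances from the field point to each charge: r₁ = 0.109 m, r₂ = 0.0490 m, r₃ = 0.528 m, r₄ = 0.456 m.
V = k[(8.34×10⁻⁶)/(0.109) + (2.23×10⁻⁶)/(0.0490) + (2.68×10⁻⁶)/(0.528) + (-7.18×10⁻⁶)/(0.456)] = 1.00×10⁶ V.

1.00×10⁶ V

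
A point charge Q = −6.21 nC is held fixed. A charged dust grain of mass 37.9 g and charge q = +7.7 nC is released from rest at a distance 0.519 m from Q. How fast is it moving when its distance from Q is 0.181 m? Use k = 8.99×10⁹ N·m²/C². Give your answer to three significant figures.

Only the electrostatic force acts, so mechanical energy is conserved: ½mv² = U₁ − U₂ = kQq(1/r₁ − 1/r₂).
U₁ − U₂ = (8.99×10⁹ N·m²/C²)(-6.21×10⁻⁹ C)(7.70×10⁻⁹ C)(1/0.519 − 1/0.181) = 1.55×10⁻⁶ J.
v = √(2·1.55×10⁻⁶/0.0379) = 9.03×10⁻³ m/s.

9.03×10⁻³ m/s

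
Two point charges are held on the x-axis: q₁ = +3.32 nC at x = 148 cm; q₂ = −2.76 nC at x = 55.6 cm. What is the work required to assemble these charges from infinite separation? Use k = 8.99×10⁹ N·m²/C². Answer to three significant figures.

-8.92×10⁻⁸ J

The work to assemble the configuration equals its total potential energy, U = Σ kqᵢqⱼ/rᵢⱼ over all pairs.
Pair separations: r₁₂ = 0.924 m.
U = (-8.92×10⁻⁸) = -8.92×10⁻⁸ J.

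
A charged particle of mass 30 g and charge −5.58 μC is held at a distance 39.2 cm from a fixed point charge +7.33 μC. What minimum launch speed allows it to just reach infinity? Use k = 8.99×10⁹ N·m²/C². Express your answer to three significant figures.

To just escape, total mechanical energy must reach zero at infinity: ½mv²_min + U = 0, so ½mv²_min = −U = |kQq|/r.
|U| = |kQq|/r = (8.99×10⁹ N·m²/C²)(7.33×10⁻⁶)(5.58×10⁻⁶)/(0.392) = 0.938 J.
v_min = √(2|U|/m) = √(2·0.938/0.0300) = 7.91 m/s.

7.91 m/s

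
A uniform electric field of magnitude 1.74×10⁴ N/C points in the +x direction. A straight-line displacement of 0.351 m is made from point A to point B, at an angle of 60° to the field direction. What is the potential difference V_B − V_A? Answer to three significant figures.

-3050 V

Only the component of displacement along E changes the potential: ΔV = −E·d·cosθ.
ΔV = −(1.74×10⁴ V/m)(0.351 m)cos60° = -3050 V.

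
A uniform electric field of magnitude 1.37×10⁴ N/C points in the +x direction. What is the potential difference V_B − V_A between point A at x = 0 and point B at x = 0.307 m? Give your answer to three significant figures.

-4210 V

In a uniform field, potential decreases in the direction of E: V_B − V_A = −E·Δx.
V_B − V_A = −(1.37×10⁴ V/m)(0.307 m) = -4210 V.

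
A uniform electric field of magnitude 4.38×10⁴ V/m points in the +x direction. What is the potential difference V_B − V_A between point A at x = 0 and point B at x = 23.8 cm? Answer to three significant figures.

In a uniform field, potential decreases in the direction of E: V_B − V_A = −E·Δx.
V_B − V_A = −(4.38×10⁴ V/m)(0.238 m) = -1.04×10⁴ V.

-1.04×10⁴ V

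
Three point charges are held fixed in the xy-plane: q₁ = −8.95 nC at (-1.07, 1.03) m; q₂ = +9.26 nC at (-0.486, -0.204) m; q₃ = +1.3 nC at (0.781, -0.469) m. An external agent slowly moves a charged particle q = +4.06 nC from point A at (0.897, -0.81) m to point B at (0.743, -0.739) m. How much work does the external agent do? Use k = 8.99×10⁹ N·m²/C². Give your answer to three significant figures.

6.29×10⁻⁸ J

For quasistatic motion the external work equals the change in potential energy: W_ext = qΔV = q(V_B − V_A).
At A: distances to the source charges are 2.69 m, 1.51 m, 0.360 m; V_A = Σ kqᵢ/rᵢ = 57.7 V.
At B: distances to the source charges are 2.53 m, 1.34 m, 0.273 m; V_B = Σ kqᵢ/rᵢ = 73.2 V.
ΔV = V_B − V_A = 15.5 V.
W_ext = qΔV = (4.06×10⁻⁹ C)(15.5 V) = 6.29×10⁻⁸ J.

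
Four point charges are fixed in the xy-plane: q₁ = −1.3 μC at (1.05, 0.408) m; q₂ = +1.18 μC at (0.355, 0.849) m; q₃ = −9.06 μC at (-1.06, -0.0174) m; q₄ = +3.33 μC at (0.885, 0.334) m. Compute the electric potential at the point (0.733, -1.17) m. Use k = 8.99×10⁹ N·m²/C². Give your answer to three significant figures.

-2.05×10⁴ V

Electric potential is a scalar, so the contributions from each charge add algebraically: V = Σ kqᵢ/rᵢ.
Distances from the field point to each charge: r₁ = 1.61 m, r₂ = 2.05 m, r₃ = 2.13 m, r₄ = 1.51 m.
V = k[(-1.30×10⁻⁶)/(1.61) + (1.18×10⁻⁶)/(2.05) + (-9.06×10⁻⁶)/(2.13) + (3.33×10⁻⁶)/(1.51)] = -2.05×10⁴ V.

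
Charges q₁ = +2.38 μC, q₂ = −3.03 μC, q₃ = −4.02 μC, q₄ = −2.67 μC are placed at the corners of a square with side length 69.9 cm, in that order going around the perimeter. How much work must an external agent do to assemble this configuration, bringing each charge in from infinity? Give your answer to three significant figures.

0.107 J

The assembly work is the sum of pairwise potential energies, U = Σ_{i<j} kqᵢqⱼ/rᵢⱼ.
The four side pairs have separation 0.699 m and the two diagonal pairs 0.989 m.
Summing all 6 pair terms gives U = 0.107 J.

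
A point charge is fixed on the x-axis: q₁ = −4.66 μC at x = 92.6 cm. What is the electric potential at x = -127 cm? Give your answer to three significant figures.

Electric potential is a scalar, so the contributions from each charge add algebraically: V = Σ kqᵢ/rᵢ.
V = k[(-4.66×10⁻⁶)/(2.20)] = -1.91×10⁴ V.

-1.91×10⁴ V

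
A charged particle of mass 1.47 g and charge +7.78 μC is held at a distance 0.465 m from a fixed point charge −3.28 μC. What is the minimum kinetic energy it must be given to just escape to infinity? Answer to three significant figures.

To just escape, total mechanical energy must reach zero at infinity: ½mv²_min + U = 0, so ½mv²_min = −U = |kQq|/r.
|U| = |kQq|/r = (8.99×10⁹ N·m²/C²)(3.28×10⁻⁶)(7.78×10⁻⁶)/(0.465) = 0.493 J.

0.493 J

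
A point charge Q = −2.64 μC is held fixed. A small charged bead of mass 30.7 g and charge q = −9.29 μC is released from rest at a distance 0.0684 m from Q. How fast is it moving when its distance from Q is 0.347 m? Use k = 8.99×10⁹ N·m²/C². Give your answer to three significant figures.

13.0 m/s

Only the electrostatic force acts, so mechanical energy is conserved: ½mv² = U₁ − U₂ = kQq(1/r₁ − 1/r₂).
U₁ − U₂ = (8.99×10⁹ N·m²/C²)(-2.64×10⁻⁶ C)(-9.29×10⁻⁶ C)(1/0.0684 − 1/0.347) = 2.59 J.
v = √(2·2.59/0.0307) = 13.0 m/s.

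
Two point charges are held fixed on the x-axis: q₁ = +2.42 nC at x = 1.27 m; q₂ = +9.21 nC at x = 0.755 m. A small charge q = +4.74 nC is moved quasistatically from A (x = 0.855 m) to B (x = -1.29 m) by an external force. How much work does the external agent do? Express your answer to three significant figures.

For quasistatic motion the external work equals the change in potential energy: W_ext = qΔV = q(V_B − V_A).
At A: distances to the source charges are 0.415 m, 0.100 m; V_A = Σ kqᵢ/rᵢ = 880 V.
At B: distances to the source charges are 2.56 m, 2.04 m; V_B = Σ kqᵢ/rᵢ = 49.0 V.
ΔV = V_B − V_A = -831 V.
W_ext = qΔV = (4.74×10⁻⁹ C)(-831 V) = -3.94×10⁻⁶ J.

-3.94×10⁻⁶ J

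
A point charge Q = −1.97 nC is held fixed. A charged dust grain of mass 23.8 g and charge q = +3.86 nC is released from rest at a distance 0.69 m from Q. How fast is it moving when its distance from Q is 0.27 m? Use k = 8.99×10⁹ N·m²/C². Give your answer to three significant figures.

Only the electrostatic force acts, so mechanical energy is conserved: ½mv² = U₁ − U₂ = kQq(1/r₁ − 1/r₂).
U₁ − U₂ = (8.99×10⁹ N·m²/C²)(-1.97×10⁻⁹ C)(3.86×10⁻⁹ C)(1/0.690 − 1/0.270) = 1.54×10⁻⁷ J.
v = √(2·1.54×10⁻⁷/0.0238) = 3.60×10⁻³ m/s.

3.60×10⁻³ m/s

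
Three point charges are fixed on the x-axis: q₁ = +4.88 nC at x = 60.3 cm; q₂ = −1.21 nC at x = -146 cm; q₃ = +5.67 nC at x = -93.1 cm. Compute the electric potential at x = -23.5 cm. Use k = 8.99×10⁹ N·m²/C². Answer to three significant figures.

117 V

Electric potential is a scalar, so the contributions from each charge add algebraically: V = Σ kqᵢ/rᵢ.
Distances from the field point to each charge: r₁ = 0.838 m, r₂ = 1.23 m, r₃ = 0.696 m.
V = k[(4.88×10⁻⁹)/(0.838) + (-1.21×10⁻⁹)/(1.23) + (5.67×10⁻⁹)/(0.696)] = 117 V.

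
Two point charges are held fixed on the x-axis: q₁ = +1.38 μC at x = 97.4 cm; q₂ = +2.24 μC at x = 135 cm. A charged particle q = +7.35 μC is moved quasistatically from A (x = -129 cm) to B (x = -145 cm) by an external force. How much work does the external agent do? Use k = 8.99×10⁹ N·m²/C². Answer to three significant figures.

-5.86×10⁻³ J

For quasistatic motion the external work equals the change in potential energy: W_ext = qΔV = q(V_B − V_A).
At A: distances to the source charges are 2.26 m, 2.64 m; V_A = Σ kqᵢ/rᵢ = 1.31×10⁴ V.
At B: distances to the source charges are 2.42 m, 2.80 m; V_B = Σ kqᵢ/rᵢ = 1.23×10⁴ V.
ΔV = V_B − V_A = -798 V.
W_ext = qΔV = (7.35×10⁻⁶ C)(-798 V) = -5.86×10⁻³ J.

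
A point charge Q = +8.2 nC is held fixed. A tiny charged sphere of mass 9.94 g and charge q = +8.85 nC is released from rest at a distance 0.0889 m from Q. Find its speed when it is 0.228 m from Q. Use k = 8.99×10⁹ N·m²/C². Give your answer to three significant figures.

Only the electrostatic force acts, so mechanical energy is conserved: ½mv² = U₁ − U₂ = kQq(1/r₁ − 1/r₂).
U₁ − U₂ = (8.99×10⁹ N·m²/C²)(8.20×10⁻⁹ C)(8.85×10⁻⁹ C)(1/0.0889 − 1/0.228) = 4.48×10⁻⁶ J.
v = √(2·4.48×10⁻⁶/9.94×10⁻³) = 0.0300 m/s.

0.0300 m/s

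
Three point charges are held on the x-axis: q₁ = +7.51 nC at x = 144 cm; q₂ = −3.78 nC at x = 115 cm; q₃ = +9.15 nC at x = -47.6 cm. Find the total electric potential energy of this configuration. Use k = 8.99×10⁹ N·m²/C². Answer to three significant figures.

-7.49×10⁻⁷ J

The work to assemble the configuration equals its total potential energy, U = Σ kqᵢqⱼ/rᵢⱼ over all pairs.
Pair separations: r₁₂ = 0.290 m, r₁₃ = 1.92 m, r₂₃ = 1.63 m.
U = (-8.80×10⁻⁷) + (3.22×10⁻⁷) + (-1.91×10⁻⁷) = -7.49×10⁻⁷ J.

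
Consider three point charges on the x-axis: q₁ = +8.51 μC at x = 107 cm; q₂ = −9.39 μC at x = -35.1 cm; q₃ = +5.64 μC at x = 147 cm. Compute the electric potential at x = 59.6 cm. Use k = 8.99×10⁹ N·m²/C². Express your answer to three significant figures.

Electric potential is a scalar, so the contributions from each charge add algebraically: V = Σ kqᵢ/rᵢ.
Distances from the field point to each charge: r₁ = 0.474 m, r₂ = 0.947 m, r₃ = 0.874 m.
V = k[(8.51×10⁻⁶)/(0.474) + (-9.39×10⁻⁶)/(0.947) + (5.64×10⁻⁶)/(0.874)] = 1.30×10⁵ V.

1.30×10⁵ V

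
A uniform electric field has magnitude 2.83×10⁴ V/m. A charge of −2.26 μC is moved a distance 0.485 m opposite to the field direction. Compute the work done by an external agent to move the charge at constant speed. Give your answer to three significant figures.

-0.0310 J

The potential change for a displacement 0.485 m opposite to the field direction is ΔV = +Ed = 1.37×10⁴ V.
W_ext = qΔV = -0.0310 J.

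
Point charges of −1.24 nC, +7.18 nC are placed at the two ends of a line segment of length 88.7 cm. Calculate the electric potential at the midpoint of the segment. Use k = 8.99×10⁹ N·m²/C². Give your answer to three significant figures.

120 V

The total potential is the scalar sum of each charge's contribution, V = Σ kqᵢ/rᵢ.
Each charge is 0.444 m from the midpoint.
V = k[(-1.24×10⁻⁹)/(0.444) + (7.18×10⁻⁹)/(0.444)] = 120 V.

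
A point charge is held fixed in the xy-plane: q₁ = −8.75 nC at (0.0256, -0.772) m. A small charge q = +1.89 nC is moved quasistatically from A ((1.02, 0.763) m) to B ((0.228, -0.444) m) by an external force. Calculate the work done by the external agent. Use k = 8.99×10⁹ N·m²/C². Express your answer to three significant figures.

For quasistatic motion the external work equals the change in potential energy: W_ext = qΔV = q(V_B − V_A).
At A: distance to the source charge is 1.83 m; V_A = kq₁/r = -43.0 V.
At B: distance to the source charge is 0.385 m; V_B = kq₁/r = -204 V.
ΔV = V_B − V_A = -161 V.
W_ext = qΔV = (1.89×10⁻⁹ C)(-161 V) = -3.04×10⁻⁷ J.

-3.04×10⁻⁷ J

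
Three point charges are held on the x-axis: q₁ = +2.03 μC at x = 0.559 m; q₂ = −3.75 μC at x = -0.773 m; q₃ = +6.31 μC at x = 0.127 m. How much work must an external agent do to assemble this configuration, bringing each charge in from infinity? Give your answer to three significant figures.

-0.0212 J

The assembly work is the sum of pairwise potential energies, U = Σ_{i<j} kqᵢqⱼ/rᵢⱼ.
Pair separations: r₁₂ = 1.33 m, r₁₃ = 0.432 m, r₂₃ = 0.900 m.
U = (-0.0514) + (0.267) + (-0.236) = -0.0212 J.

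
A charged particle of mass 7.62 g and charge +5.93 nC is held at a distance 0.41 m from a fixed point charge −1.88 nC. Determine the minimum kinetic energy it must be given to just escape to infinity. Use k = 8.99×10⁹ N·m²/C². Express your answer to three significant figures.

2.44×10⁻⁷ J

To just escape, total mechanical energy must reach zero at infinity: ½mv²_min + U = 0, so ½mv²_min = −U = |kQq|/r.
|U| = |kQq|/r = (8.99×10⁹ N·m²/C²)(1.88×10⁻⁹)(5.93×10⁻⁹)/(0.410) = 2.44×10⁻⁷ J.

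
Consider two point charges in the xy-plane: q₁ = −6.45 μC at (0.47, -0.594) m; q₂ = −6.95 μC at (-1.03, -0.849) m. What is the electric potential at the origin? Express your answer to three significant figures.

-1.23×10⁵ V

The total potential is the scalar sum of each charge's contribution, V = Σ kqᵢ/rᵢ.
Distances from the field point to each charge: r₁ = 0.757 m, r₂ = 1.33 m.
V = k[(-6.45×10⁻⁶)/(0.757) + (-6.95×10⁻⁶)/(1.33)] = -1.23×10⁵ V.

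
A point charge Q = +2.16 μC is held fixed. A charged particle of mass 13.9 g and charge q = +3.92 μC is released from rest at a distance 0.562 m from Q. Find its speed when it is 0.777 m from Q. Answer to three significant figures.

2.32 m/s

Only the electrostatic force acts, so mechanical energy is conserved: ½mv² = U₁ − U₂ = kQq(1/r₁ − 1/r₂).
U₁ − U₂ = (8.99×10⁹ N·m²/C²)(2.16×10⁻⁶ C)(3.92×10⁻⁶ C)(1/0.562 − 1/0.777) = 0.0375 J.
v = √(2·0.0375/0.0139) = 2.32 m/s.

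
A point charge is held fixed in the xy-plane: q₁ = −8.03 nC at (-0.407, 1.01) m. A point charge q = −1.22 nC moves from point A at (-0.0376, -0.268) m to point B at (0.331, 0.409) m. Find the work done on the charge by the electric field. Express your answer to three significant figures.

The work done by the electric force is W_field = −ΔU = −q(V_B − V_A) = q(V_A − V_B).
At A: distance to the source charge is 1.33 m; V_A = kq₁/r = -54.3 V.
At B: distance to the source charge is 0.952 m; V_B = kq₁/r = -75.8 V.
ΔV = V_B − V_A = -21.6 V.
W_field = −qΔV = −(-1.22×10⁻⁹ C)(-21.6 V) = -2.63×10⁻⁸ J.

-2.63×10⁻⁸ J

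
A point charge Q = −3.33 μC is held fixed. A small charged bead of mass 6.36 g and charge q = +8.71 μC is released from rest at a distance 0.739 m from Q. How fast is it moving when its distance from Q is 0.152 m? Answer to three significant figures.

20.7 m/s

Only the electrostatic force acts, so mechanical energy is conserved: ½mv² = U₁ − U₂ = kQq(1/r₁ − 1/r₂).
U₁ − U₂ = (8.99×10⁹ N·m²/C²)(-3.33×10⁻⁶ C)(8.71×10⁻⁶ C)(1/0.739 − 1/0.152) = 1.36 J.
v = √(2·1.36/6.36×10⁻³) = 20.7 m/s.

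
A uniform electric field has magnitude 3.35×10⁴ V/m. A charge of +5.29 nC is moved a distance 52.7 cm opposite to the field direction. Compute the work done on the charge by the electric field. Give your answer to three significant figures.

The potential change for a displacement 52.7 cm opposite to the field direction is ΔV = +Ed = 1.77×10⁴ V.
W_field = −qΔV = -9.34×10⁻⁵ J.

-9.34×10⁻⁵ J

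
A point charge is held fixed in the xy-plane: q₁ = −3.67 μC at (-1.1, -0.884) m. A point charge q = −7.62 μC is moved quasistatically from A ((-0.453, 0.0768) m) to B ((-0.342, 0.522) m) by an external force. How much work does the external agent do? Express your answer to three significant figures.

-0.0596 J

For quasistatic motion the external work equals the change in potential energy: W_ext = qΔV = q(V_B − V_A).
At A: distance to the source charge is 1.16 m; V_A = kq₁/r = -2.85×10⁴ V.
At B: distance to the source charge is 1.60 m; V_B = kq₁/r = -2.07×10⁴ V.
ΔV = V_B − V_A = 7830 V.
W_ext = qΔV = (-7.62×10⁻⁶ C)(7830 V) = -0.0596 J.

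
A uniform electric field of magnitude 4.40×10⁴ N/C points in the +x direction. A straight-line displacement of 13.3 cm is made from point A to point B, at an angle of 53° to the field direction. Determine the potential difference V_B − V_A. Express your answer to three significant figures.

Only the component of displacement along E changes the potential: ΔV = −E·d·cosθ.
ΔV = −(4.40×10⁴ V/m)(0.133 m)cos53° = -3520 V.

-3520 V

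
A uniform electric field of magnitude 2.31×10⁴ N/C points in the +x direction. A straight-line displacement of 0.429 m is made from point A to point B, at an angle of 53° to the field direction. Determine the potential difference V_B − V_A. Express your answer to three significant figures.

Only the component of displacement along E changes the potential: ΔV = −E·d·cosθ.
ΔV = −(2.31×10⁴ V/m)(0.429 m)cos53° = -5960 V.

-5960 V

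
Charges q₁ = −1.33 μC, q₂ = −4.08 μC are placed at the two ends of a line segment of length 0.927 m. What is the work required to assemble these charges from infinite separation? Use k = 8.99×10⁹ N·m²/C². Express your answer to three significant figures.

0.0526 J

The work to assemble the configuration equals its total potential energy, U = Σ kqᵢqⱼ/rᵢⱼ over all pairs.
The separation is r = 0.927 m.
U = (0.0526) = 0.0526 J.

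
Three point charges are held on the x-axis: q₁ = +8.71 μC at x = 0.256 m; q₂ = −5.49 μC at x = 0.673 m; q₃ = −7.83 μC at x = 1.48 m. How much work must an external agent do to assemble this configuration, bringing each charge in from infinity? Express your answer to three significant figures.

The work to assemble the configuration equals its total potential energy, U = Σ kqᵢqⱼ/rᵢⱼ over all pairs.
Pair separations: r₁₂ = 0.417 m, r₁₃ = 1.22 m, r₂₃ = 0.807 m.
U = (-1.03) + (-0.501) + (0.479) = -1.05 J.

-1.05 J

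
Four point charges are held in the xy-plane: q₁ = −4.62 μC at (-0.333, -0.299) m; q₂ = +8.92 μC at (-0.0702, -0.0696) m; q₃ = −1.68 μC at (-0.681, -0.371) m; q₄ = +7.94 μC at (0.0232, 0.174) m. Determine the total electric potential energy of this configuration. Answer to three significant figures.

The assembly work is the sum of pairwise potential energies, U = Σ_{i<j} kqᵢqⱼ/rᵢⱼ.
Pair separations: r₁₂ = 0.349 m, r₁₃ = 0.355 m, r₁₄ = 0.592 m, r₂₃ = 0.681 m, r₂₄ = 0.261 m, r₃₄ = 0.890 m.
Summing all 6 pair terms gives U = 0.685 J.

0.685 J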